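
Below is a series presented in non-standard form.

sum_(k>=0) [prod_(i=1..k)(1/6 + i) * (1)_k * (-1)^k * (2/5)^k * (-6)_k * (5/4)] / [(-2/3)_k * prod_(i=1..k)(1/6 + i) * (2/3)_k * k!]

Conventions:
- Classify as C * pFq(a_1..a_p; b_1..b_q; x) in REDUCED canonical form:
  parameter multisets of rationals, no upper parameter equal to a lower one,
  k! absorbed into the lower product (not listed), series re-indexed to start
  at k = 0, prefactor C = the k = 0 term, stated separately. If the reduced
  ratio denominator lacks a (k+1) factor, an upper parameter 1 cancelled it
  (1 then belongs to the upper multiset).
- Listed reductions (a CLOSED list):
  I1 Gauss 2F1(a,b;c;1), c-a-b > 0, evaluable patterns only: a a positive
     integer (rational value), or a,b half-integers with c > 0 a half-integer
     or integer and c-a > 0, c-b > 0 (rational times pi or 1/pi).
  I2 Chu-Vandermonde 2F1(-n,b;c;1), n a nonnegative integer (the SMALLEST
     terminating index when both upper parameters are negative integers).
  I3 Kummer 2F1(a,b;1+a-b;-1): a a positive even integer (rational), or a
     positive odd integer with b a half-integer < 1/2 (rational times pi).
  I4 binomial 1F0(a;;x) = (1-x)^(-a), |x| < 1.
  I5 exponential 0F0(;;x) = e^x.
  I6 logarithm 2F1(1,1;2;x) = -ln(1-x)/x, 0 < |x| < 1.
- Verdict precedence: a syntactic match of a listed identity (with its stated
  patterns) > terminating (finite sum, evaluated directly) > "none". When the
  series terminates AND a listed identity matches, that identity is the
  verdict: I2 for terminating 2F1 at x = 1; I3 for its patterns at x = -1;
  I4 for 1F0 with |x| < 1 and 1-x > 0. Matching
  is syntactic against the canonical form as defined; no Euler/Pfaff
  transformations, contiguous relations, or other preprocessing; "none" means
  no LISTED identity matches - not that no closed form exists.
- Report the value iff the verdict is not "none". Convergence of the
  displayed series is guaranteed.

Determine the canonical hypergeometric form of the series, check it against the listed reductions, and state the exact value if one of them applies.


Reduced: x = -2/5, 2F2, upper = {-6, 1}, lower = {-2/3, 2/3}, C = 5/4. Verdict: terminating - upper -6 stops the sum at k = 6; the 7 terms are added exactly. Hence: -630569875361/14889875000.

The tell: from the first term 5/4: the parameter 7/6 appears in both the upper and lower lists and cancels.
Consecutive-term ratio: r(k) = (-2/5) * (k-6) (k+1) / [(k-2/3) (k+2/3) (k+1)] - poly over poly, x = (-2/5) from leading terms; C = 5/4 at k = 0.


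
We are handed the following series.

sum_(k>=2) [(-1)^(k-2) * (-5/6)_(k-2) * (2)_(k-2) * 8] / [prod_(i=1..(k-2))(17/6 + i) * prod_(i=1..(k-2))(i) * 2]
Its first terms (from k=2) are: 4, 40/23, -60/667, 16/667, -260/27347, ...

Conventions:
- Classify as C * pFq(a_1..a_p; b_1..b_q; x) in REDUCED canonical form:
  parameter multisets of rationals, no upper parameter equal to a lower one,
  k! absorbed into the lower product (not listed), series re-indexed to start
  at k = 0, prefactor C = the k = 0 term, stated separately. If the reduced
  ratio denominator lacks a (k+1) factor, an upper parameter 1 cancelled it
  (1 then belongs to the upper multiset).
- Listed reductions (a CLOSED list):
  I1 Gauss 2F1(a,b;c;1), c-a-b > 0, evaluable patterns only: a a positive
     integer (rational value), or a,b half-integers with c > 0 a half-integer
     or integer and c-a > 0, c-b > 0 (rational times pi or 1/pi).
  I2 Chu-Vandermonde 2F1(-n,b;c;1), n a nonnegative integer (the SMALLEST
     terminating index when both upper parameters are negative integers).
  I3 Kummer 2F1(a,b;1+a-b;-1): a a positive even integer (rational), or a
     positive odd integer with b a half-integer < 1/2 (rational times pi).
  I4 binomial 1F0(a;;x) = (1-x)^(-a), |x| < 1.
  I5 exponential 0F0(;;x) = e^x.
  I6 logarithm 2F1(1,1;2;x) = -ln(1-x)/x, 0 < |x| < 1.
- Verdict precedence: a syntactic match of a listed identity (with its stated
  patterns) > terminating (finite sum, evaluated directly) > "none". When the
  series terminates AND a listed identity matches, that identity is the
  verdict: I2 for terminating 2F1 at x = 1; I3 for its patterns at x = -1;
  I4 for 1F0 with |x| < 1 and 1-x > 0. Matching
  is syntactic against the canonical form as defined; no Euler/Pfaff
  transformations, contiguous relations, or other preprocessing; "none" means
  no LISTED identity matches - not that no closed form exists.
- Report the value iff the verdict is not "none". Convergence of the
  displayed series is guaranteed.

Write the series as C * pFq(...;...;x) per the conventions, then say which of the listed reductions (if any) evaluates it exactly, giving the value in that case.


At argument -1: a 2F1 with upper {-5/6, 2}, lower {23/6}, scaled by C = 4. Verdict: Kummer (I3) fires (x = -1; c = 23/6 equals 1+a-b for upper {-5/6, 2}: listed pattern). Its exact value is 17/3.

Structural cue: x = (-1) and the lower running product (prefactor 4) is a rising factorial.
Ratio: r(k) = (-1) * (k-5/6) (k+2) / [(k+23/6) (k+1)] - poly over poly, x = (-1) from leading terms; C = 4 at k = 0.


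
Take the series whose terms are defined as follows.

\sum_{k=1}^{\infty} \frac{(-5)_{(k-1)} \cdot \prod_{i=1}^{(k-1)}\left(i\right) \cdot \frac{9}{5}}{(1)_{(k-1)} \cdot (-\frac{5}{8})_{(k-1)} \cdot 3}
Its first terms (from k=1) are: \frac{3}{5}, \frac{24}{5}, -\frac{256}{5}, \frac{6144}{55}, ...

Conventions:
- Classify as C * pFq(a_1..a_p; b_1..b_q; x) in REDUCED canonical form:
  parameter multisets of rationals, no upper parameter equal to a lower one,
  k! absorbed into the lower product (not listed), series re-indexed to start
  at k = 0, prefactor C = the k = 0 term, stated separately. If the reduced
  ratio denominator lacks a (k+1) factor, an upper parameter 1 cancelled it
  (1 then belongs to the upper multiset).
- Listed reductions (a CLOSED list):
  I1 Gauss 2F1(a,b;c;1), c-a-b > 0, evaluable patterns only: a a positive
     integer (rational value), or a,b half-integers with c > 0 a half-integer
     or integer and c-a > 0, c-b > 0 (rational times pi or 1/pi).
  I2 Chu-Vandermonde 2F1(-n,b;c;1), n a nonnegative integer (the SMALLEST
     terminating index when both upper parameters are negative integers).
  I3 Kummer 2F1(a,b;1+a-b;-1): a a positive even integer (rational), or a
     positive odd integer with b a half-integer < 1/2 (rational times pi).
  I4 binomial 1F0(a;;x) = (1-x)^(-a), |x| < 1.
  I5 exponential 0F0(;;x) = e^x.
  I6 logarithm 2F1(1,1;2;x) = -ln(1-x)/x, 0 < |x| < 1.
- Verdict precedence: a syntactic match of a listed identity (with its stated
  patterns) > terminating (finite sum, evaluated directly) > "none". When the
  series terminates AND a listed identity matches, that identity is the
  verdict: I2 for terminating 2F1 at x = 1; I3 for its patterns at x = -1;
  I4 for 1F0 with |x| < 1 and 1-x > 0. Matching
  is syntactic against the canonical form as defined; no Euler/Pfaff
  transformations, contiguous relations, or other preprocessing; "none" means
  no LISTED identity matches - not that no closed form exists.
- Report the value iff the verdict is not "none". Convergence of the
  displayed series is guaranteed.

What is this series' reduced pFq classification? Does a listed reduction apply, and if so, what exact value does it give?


Canonical form: C = \frac{3}{5} times 2F1 with upper {-5, 1}, lower {-\frac{5}{8}}, x = 1. Verdict: Vandermonde's identity (I2) applies (terminating 2F1 at x = 1 with n = 5, b = 1, c = -\frac{5}{8}). Value: -\frac{13}{45}.

Key step: t_0 = \frac{3}{5} here, and the constant factors (C = 3/5, x = 1) combine into one prefactor.
Step ratio: r(k) = 1 * (k-5) (k+1) / [(k-\frac{5}{8}) (k+1)] - rational in k. x = 1; t_0 = \frac{3}{5}; negate the roots.


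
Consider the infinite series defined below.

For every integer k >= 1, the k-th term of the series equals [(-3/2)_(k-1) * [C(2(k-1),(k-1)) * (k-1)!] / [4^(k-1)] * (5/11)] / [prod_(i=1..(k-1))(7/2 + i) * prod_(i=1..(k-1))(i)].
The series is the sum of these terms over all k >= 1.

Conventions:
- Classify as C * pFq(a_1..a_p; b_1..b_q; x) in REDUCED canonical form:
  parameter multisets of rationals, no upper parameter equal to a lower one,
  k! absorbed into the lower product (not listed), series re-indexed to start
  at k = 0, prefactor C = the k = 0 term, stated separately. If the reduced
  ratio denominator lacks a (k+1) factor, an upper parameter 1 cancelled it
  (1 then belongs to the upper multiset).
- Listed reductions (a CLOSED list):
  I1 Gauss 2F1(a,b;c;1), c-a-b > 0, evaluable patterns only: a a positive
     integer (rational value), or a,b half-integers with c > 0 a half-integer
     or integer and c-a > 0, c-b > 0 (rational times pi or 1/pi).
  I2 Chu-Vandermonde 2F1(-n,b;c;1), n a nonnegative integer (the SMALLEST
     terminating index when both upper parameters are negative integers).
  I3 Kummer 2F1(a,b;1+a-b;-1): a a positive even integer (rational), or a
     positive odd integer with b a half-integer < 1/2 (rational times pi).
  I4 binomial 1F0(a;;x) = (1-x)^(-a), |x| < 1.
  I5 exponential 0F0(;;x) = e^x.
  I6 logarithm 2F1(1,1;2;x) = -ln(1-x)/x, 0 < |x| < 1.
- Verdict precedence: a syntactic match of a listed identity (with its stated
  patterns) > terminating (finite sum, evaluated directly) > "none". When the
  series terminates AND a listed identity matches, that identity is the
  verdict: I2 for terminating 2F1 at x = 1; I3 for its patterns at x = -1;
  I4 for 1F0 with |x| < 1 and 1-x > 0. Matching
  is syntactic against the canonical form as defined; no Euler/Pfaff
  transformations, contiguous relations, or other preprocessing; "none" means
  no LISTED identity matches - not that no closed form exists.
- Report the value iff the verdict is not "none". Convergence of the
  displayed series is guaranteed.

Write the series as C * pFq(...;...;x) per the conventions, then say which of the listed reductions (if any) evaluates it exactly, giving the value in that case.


The series (x = 1) is 2F1: upper {-3/2, 1/2}, lower {9/2}, prefactor 5/11. Verdict: Gauss's theorem I1 (half-integer case) fires (x = 1; upper {-3/2, 1/2} half-integers, c = 9/2 in the evaluable pattern). Hence: (11025/90112) * pi.

The tell: x = 1 and the product of the first k integers (C = 5/11) is k!.
Consecutive-term ratio: r(k) = 1 * (k-3/2) (k+1/2) / [(k+9/2) (k+1)] ; factor over Q: parameters, x = 1, and C = 5/11.


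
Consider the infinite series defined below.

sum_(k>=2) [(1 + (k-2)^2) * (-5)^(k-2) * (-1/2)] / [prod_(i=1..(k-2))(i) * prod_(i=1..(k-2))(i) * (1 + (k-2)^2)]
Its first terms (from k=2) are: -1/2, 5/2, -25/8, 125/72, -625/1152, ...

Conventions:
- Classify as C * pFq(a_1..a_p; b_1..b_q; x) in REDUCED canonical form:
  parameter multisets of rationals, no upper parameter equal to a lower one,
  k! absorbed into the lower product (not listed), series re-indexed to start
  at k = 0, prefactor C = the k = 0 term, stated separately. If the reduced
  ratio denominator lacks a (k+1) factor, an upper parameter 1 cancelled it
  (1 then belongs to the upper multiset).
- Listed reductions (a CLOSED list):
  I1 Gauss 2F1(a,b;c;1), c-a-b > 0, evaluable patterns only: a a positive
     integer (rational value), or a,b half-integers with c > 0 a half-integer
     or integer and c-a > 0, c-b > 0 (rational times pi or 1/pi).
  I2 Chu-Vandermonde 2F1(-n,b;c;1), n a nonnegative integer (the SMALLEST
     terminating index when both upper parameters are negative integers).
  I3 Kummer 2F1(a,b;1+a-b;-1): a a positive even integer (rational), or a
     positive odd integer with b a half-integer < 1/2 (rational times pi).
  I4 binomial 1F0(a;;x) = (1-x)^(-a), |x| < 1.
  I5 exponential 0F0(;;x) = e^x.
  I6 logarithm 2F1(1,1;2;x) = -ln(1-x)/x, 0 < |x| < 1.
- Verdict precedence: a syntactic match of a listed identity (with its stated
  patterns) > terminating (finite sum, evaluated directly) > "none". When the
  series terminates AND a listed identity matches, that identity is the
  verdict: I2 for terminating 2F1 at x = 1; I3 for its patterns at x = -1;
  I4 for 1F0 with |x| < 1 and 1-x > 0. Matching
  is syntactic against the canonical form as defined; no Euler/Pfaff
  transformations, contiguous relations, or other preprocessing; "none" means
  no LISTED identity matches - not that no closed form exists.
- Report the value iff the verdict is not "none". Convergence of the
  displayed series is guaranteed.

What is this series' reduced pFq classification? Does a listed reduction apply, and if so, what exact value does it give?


The series (x = -5) is 0F1: upper {-}, lower {1}, prefactor -1/2. Verdict: none here - no I1-I6 shape fits x = -5 with lower {1}.

Key observation: with t_0 = -1/2, striking the common factor k^2 + 1 reduces the term (C = -1/2).
Consecutive-term ratio: r(k) = (-5) * 1 / [(k+1) (k+1)] - rational in k, leading ratio (-5); with t_0 = -1/2, classification follows.


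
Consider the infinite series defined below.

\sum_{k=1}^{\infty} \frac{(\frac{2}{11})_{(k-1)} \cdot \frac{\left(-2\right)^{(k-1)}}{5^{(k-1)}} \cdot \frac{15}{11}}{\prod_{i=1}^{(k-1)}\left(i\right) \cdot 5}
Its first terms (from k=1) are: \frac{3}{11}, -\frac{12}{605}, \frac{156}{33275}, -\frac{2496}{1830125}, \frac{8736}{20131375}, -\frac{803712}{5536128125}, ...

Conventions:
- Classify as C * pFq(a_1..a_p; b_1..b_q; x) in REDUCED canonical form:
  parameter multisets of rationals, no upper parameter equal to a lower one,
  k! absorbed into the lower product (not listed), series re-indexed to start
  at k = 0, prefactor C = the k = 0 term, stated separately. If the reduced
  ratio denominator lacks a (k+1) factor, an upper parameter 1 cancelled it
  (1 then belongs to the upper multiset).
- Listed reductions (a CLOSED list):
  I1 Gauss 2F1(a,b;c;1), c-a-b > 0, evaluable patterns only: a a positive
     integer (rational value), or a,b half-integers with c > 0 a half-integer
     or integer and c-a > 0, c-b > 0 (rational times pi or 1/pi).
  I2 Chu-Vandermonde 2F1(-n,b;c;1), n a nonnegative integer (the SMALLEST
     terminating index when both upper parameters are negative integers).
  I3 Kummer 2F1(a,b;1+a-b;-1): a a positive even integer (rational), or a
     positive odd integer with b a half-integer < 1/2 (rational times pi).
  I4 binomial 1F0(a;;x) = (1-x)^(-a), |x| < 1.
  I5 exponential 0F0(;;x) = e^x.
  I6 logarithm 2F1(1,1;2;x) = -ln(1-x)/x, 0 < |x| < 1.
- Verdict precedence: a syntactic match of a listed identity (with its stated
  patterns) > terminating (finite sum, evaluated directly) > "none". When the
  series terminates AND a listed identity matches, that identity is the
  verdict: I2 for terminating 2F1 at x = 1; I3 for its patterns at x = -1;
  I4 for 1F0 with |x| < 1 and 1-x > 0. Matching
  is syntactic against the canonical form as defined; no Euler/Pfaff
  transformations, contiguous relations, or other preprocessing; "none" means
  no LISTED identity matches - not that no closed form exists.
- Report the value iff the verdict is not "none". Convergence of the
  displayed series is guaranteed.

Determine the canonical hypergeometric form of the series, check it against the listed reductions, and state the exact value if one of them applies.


This is \frac{3}{11} * 1F0(\frac{2}{11}; -; -\frac{2}{5}) in reduced canonical form. Verdict at x = -\frac{2}{5}: binomial (I4) matches (the 1F0 binomial series: exponent -2/11, x = -\frac{2}{5}). Sum: \frac{3}{11} \cdot \left(\frac{7}{5}\right)^{-\frac{2}{11}}.

Key observation: x = -\frac{2}{5} and the two geometric factors (C = 3/11) combine into one argument.
Consecutive-term ratio: r(k) = -\frac{2}{5} * (k+\frac{2}{11}) / [(k+1)] - rational in k. x = -\frac{2}{5}; t_0 = \frac{3}{11}; negate the roots.


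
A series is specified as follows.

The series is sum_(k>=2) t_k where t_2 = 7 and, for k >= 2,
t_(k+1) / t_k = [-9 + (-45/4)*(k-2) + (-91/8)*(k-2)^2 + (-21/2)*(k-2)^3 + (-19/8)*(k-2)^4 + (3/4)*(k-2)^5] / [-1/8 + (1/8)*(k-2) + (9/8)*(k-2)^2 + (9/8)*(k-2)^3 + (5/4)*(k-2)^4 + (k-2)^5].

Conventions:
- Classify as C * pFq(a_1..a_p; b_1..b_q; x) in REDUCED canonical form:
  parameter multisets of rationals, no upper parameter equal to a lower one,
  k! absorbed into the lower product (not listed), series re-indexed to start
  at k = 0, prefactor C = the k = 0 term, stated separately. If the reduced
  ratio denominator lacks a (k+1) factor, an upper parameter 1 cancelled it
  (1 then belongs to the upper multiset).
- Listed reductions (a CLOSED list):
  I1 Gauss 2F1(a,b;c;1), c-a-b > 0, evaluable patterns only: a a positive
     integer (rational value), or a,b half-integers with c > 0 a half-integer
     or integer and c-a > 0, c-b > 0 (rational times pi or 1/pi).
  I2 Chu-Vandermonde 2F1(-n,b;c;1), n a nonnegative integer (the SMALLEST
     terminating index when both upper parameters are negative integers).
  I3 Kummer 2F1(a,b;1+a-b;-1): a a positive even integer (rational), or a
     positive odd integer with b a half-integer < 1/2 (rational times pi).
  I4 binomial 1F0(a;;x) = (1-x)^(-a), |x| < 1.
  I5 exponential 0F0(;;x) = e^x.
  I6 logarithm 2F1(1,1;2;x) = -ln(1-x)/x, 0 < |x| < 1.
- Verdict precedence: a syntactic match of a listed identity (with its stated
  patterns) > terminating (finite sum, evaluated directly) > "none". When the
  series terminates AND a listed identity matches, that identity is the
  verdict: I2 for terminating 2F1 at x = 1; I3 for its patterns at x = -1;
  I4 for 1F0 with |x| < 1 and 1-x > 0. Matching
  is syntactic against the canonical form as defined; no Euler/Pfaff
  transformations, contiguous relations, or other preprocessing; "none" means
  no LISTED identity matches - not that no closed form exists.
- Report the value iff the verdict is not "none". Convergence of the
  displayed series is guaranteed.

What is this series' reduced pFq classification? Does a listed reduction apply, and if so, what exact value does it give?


Key step: with t_0 = 7, the ratio is unreduced: k^2 + 1 divides both sides (C = 7).
Ratio: r(k) = (3/4) * (k-6) (k+4/3) (k+3/2) / [(k-1/4) (k+1/2) (k+1)] - rational; roots negated = parameters, x = (3/4), C = 7.

Reduced: x = 3/4, 3F2, upper = {-6, 4/3, 3/2}, lower = {-1/4, 1/2}, C = 7. Verdict: terminating - no listed pattern fits, but -6 in the upper list cuts the series at k = 6; direct evaluation. Value: 203/9.


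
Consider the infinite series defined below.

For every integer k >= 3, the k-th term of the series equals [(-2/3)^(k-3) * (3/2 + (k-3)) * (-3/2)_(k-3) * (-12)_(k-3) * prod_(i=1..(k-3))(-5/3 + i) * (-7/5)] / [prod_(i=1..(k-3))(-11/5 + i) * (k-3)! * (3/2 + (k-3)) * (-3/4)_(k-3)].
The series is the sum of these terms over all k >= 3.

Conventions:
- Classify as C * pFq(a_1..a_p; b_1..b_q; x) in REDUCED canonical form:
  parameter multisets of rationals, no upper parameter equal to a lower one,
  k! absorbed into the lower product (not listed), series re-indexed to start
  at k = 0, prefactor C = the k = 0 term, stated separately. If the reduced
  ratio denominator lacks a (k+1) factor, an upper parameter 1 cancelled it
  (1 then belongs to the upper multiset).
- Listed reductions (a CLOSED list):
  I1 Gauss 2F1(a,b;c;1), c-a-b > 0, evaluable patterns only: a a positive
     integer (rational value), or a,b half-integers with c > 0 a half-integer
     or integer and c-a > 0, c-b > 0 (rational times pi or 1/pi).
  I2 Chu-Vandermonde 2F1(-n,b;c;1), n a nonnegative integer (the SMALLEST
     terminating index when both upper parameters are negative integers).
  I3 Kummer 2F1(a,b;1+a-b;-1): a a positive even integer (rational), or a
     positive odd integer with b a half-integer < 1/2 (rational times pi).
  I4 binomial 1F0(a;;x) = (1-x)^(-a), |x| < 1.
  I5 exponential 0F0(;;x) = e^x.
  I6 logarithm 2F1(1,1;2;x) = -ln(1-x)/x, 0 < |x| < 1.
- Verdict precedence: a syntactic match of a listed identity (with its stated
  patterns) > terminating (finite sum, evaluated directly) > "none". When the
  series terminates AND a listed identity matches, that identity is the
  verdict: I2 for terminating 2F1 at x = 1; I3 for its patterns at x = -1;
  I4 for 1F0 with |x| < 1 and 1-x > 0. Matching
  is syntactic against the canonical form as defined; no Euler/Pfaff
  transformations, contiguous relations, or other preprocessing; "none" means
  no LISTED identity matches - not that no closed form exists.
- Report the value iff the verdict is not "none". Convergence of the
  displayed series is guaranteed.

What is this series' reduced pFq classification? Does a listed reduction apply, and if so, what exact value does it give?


Key step: with t_0 = -7/5, the running product (C = -7/5) telescopes to a rising factorial.
Ratio: r(k) = (-2/3) * (k-12) (k-3/2) (k-2/3) / [(k-6/5) (k-3/4) (k+1)] - rational; roots negated = parameters, x = (-2/3), C = -7/5.

Classification (C = -7/5): 3F2 with upper {-12, -3/2, -2/3}, lower {-6/5, -3/4}, argument x = -2/3. Verdict: terminating - upper -12 stops the sum at k = 12; the 13 terms are added exactly. Exact value: -1456694637873389684754604619/1077617823558277191068385.


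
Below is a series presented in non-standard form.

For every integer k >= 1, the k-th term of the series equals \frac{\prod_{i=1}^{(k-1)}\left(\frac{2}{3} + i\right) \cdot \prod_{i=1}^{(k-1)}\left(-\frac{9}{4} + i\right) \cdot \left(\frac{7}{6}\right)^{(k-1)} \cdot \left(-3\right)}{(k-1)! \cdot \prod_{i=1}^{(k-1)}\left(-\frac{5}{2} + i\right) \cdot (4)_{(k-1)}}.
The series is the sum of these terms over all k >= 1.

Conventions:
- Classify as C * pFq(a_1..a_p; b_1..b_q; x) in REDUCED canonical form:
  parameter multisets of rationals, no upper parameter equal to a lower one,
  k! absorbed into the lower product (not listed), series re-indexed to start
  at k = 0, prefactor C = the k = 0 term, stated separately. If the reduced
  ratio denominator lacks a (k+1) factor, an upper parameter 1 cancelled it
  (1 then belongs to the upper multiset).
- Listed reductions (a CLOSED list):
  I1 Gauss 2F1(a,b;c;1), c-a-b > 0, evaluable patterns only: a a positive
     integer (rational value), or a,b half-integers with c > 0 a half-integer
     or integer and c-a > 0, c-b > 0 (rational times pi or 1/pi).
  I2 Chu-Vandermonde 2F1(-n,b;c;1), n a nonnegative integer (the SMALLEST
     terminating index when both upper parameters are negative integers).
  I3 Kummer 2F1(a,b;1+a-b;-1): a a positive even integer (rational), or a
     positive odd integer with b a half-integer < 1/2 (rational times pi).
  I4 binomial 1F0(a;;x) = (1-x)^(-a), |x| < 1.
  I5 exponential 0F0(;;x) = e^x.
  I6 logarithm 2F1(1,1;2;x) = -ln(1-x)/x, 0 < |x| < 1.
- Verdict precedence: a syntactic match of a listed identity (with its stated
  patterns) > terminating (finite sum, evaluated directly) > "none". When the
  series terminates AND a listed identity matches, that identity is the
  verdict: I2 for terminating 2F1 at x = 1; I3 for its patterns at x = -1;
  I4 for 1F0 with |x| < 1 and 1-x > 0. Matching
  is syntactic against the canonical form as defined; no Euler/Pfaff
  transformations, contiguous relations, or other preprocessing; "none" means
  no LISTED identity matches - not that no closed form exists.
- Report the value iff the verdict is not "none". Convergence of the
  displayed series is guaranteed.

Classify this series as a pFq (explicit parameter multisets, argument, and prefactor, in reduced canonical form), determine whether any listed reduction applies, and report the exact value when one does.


Prefactor -3, argument \frac{7}{6}: 2F2 with upper {-\frac{5}{4}, \frac{5}{3}} over lower {-\frac{3}{2}, 4}. Verdict: none. No listed pattern accepts 2F2(-\frac{5}{4}, \frac{5}{3}; -\frac{3}{2}, 4; \frac{7}{6}).

Structural cue: from the first term -3: the running product (C = -3) telescopes to a rising factorial.
Step ratio: r(k) = \frac{7}{6} * (k-\frac{5}{4}) (k+\frac{5}{3}) / [(k-\frac{3}{2}) (k+4) (k+1)] - rational in k. x = \frac{7}{6}; t_0 = -3; negate the roots.


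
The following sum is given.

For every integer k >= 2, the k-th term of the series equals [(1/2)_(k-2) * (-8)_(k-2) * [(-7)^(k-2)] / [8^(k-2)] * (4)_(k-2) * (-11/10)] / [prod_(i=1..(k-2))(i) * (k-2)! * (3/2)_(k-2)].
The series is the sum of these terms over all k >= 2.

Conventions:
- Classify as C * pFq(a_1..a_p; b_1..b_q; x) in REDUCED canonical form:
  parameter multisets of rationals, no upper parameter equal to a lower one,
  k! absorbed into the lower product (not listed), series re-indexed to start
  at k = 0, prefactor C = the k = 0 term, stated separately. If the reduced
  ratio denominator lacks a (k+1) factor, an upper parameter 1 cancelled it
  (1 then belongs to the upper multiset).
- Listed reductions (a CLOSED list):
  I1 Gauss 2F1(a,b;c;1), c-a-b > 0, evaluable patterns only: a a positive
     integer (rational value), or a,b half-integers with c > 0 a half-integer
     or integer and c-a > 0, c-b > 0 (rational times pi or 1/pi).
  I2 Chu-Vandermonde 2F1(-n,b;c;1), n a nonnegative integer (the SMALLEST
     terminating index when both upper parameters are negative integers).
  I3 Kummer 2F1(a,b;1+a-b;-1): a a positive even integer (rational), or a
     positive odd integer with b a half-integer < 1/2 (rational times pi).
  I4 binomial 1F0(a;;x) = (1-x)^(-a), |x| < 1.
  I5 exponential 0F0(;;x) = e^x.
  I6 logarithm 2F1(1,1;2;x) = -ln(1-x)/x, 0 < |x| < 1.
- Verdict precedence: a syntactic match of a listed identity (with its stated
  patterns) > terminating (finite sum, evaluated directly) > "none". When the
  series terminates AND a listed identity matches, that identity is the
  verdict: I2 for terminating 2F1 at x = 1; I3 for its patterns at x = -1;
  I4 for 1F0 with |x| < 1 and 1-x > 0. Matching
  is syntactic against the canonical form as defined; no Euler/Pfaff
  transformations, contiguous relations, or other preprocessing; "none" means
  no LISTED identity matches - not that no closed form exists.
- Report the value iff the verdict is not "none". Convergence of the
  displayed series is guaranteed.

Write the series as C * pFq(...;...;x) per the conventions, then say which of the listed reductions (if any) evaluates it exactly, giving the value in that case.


x = -7/8 here; the reduced form reads 3F2, upper {-8, 1/2, 4}, lower {1, 3/2}, C = -11/10. Verdict: terminating - no listed pattern fits, but -8 in the upper list cuts the series at k = 8; direct evaluation. Sum: -211379515828163/333698826240.

Key observation: from the first term -11/10: the product of the first k integers (C = -11/10) is k!.
Consecutive-term ratio: r(k) = (-7/8) * (k-8) (k+1/2) (k+4) / [(k+1) (k+3/2) (k+1)] - rational in k. x = (-7/8); t_0 = -11/10; negate the roots.


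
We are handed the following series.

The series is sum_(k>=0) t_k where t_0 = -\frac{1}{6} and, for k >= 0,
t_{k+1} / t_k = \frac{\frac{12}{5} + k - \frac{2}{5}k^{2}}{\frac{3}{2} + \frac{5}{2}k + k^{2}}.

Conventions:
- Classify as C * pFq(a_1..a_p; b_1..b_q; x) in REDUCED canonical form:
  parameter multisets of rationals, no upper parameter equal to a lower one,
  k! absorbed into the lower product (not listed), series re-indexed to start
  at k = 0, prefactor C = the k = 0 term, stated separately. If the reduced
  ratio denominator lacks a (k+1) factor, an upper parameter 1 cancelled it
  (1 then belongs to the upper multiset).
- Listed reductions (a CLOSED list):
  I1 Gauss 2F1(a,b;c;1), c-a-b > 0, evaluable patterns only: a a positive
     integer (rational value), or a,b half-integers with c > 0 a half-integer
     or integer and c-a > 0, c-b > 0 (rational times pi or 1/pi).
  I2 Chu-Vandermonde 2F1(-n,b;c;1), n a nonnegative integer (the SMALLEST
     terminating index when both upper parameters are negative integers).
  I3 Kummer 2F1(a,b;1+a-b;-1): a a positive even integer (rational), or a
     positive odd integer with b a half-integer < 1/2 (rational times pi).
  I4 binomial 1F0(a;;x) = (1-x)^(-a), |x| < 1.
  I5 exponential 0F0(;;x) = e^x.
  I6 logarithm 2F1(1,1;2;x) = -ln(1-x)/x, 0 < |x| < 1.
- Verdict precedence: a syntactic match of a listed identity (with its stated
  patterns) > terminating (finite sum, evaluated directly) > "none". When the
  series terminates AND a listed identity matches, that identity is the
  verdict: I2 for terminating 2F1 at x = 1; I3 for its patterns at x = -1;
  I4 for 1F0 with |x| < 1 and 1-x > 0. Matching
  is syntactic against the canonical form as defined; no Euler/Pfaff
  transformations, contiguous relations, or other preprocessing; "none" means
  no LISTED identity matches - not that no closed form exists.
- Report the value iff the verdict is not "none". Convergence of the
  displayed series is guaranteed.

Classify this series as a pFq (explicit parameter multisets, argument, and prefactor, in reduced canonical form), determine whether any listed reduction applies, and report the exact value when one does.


Classification (C = -\frac{1}{6}): 1F0 with upper {-4}, lower {-}, argument x = -\frac{2}{5}. Verdict: the I4 binomial reduction matches (the 1F0 binomial series: exponent 4, x = -\frac{2}{5}). Sum: -\frac{2401}{3750}.

Key observation: x = -\frac{2}{5} and roots of the ratio polynomials (C = -1/6, x = -2/5) are the negated parameters.
Consecutive-term ratio: r(k) = -\frac{2}{5} * (k-4) / [(k+1)] - rational; roots negated = parameters, x = -\frac{2}{5}, C = -\frac{1}{6}.


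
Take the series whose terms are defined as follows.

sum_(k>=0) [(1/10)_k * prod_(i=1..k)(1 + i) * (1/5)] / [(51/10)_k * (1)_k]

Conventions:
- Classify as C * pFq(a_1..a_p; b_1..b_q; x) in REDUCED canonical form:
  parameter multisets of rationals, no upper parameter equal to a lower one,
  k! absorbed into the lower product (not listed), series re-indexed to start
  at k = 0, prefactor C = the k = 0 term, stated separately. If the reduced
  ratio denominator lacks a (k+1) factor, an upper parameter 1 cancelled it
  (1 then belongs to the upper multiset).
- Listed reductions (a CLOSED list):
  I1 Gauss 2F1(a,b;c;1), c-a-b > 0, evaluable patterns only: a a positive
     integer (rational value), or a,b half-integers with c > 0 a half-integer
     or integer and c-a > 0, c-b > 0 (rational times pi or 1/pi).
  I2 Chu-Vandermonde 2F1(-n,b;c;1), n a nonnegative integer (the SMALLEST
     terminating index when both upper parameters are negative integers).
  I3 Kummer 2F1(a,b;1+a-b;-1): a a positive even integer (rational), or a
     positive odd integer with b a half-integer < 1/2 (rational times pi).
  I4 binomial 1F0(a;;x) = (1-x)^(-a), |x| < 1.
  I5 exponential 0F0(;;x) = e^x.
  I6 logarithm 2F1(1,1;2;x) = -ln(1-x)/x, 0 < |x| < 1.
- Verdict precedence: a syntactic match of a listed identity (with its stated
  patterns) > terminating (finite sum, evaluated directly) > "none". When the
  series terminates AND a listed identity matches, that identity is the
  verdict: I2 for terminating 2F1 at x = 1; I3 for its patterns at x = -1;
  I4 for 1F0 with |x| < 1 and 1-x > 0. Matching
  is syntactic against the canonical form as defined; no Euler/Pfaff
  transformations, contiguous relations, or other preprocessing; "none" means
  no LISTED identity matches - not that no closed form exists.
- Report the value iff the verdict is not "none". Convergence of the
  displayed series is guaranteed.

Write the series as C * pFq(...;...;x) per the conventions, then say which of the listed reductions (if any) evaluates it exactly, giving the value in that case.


Key step: t_0 being 1/5, the running product (C = 1/5, x = 1) telescopes to a rising factorial.
Step ratio: r(k) = 1 * (k+1/10) (k+2) / [(k+51/10) (k+1)] - rational in k, leading ratio 1; with t_0 = 1/5, classification follows.

With C = 1/5: the canonical form is 2F1(1/10, 2; 51/10; 1). Verdict (x = 1): the Gauss summation I1 applies (x = 1: the Gamma ratio telescopes since c-a-b = 3 > 0 and a = 2 in Z>0). Hence: 1271/6000.


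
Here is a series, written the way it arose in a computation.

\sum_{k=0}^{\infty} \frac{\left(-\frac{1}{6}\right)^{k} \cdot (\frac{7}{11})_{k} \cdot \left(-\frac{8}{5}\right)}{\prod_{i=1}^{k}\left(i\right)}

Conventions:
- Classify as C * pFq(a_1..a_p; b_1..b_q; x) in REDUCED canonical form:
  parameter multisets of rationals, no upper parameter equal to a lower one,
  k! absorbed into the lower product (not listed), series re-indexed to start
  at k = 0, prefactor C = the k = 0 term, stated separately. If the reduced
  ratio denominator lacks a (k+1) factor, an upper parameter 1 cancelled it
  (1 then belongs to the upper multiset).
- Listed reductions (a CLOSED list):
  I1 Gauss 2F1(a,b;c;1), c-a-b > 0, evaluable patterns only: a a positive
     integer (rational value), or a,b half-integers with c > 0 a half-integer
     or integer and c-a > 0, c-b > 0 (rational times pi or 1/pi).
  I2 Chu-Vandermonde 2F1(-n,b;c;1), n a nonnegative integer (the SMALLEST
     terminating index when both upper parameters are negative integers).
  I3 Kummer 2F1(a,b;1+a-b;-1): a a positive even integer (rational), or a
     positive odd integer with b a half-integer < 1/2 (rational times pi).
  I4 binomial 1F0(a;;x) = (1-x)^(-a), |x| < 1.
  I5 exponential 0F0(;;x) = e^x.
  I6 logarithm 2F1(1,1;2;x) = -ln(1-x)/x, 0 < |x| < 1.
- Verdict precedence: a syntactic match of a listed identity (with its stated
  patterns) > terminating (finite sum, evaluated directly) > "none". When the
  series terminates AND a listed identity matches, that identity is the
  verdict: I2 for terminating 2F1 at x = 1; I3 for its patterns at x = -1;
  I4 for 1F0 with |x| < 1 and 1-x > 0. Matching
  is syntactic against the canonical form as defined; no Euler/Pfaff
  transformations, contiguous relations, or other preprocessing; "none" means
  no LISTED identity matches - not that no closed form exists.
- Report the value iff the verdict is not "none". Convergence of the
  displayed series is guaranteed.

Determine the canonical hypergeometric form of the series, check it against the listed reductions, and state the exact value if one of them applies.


Prefactor -\frac{8}{5}, argument -\frac{1}{6}: 1F0 with upper {\frac{7}{11}} over lower {-}. Verdict at x = -\frac{1}{6}: binomial (I4) matches (the 1F0 binomial series: exponent -7/11, x = -\frac{1}{6}). Its exact value is \left(-\frac{8}{5}\right) \cdot \left(\frac{7}{6}\right)^{-\frac{7}{11}}.

The tell: t_0 being -\frac{8}{5}, the product of the first k integers (C = -8/5, x = -1/6) is k!.
Adjacent-term ratio: r(k) = -\frac{1}{6} * (k+\frac{7}{11}) / [(k+1)] - poly over poly, x = -\frac{1}{6} from leading terms; C = -\frac{8}{5} at k = 0.


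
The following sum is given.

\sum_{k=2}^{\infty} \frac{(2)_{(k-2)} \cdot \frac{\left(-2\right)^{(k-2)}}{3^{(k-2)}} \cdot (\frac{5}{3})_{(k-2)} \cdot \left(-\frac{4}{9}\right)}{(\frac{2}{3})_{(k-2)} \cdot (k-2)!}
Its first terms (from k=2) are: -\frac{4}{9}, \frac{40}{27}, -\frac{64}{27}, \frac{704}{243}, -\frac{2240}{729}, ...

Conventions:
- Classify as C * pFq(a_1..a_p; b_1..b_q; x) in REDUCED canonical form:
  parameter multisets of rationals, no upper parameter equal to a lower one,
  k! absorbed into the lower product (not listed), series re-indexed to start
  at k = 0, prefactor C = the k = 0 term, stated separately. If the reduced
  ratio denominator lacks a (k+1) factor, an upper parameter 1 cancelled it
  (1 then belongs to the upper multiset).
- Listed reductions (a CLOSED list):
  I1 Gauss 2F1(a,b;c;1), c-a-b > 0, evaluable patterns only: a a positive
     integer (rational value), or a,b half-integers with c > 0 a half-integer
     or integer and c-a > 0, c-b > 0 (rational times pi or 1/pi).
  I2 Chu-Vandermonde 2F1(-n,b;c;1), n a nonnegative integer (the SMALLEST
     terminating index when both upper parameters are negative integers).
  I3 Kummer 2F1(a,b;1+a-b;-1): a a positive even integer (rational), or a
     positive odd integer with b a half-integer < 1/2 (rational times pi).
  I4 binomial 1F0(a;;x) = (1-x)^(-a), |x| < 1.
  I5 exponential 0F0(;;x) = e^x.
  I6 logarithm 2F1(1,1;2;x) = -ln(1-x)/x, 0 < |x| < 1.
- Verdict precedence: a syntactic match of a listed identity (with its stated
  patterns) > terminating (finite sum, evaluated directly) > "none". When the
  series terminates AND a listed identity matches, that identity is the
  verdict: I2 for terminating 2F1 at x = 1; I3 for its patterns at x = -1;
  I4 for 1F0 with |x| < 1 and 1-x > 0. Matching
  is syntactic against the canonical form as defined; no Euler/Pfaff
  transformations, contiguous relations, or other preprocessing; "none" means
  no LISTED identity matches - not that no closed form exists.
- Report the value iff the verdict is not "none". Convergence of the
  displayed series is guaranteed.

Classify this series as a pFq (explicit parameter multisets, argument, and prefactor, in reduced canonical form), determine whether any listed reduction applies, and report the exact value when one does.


At argument -\frac{2}{3}: a 2F1 with upper {\frac{5}{3}, 2}, lower {\frac{2}{3}}, scaled by C = -\frac{4}{9}. Verdict: none. A 2F1 with upper {\frac{5}{3}, 2} fits none of I1-I6 at x = -\frac{2}{3}; the sum runs forever.

Key observation: with t_0 = -\frac{4}{9}, the two geometric factors (C = -4/9, x = -2/3) combine into one argument.
Consecutive-term ratio: r(k) = -\frac{2}{3} * (k+\frac{5}{3}) (k+2) / [(k+\frac{2}{3}) (k+1)] - rational; roots negated = parameters, x = -\frac{2}{3}, C = -\frac{4}{9}.


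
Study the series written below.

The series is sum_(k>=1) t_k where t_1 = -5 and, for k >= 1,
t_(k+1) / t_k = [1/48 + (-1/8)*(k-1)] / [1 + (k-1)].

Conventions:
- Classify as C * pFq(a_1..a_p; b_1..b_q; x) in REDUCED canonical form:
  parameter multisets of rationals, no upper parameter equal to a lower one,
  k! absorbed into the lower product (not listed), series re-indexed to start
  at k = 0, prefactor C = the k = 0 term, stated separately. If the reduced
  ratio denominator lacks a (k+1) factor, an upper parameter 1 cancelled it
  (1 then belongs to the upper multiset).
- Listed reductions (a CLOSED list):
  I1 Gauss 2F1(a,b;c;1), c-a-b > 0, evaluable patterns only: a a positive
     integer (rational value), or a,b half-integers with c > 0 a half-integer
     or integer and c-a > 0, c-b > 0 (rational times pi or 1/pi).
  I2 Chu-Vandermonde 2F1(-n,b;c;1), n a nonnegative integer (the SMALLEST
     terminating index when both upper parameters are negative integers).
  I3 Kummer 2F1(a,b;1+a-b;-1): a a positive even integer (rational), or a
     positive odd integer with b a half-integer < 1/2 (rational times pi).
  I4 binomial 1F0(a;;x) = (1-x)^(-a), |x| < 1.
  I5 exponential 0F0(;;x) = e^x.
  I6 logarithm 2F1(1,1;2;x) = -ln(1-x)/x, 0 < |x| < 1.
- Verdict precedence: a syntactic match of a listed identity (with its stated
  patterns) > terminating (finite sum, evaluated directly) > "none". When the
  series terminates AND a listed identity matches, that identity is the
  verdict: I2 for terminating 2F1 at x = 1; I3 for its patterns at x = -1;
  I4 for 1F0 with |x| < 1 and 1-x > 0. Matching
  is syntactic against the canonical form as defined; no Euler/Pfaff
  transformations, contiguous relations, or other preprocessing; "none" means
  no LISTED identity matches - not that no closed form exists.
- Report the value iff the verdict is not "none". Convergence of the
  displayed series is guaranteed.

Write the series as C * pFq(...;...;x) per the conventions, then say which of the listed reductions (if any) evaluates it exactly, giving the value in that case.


This is -5 * 1F0(-1/6; -; -1/8) in reduced canonical form. Verdict (x = -1/8): binomial (I4) applies (the 1F0 binomial series: exponent 1/6, x = -1/8). Hence: (-5) * (9/8)^(1/6).

Key observation: x = (-1/8) and the expanded ratio factors over Q; prefactor -5, roots give parameters.
Ratio: r(k) = (-1/8) * (k-1/6) / [(k+1)] ; factor over Q: parameters, x = (-1/8), and C = -5.


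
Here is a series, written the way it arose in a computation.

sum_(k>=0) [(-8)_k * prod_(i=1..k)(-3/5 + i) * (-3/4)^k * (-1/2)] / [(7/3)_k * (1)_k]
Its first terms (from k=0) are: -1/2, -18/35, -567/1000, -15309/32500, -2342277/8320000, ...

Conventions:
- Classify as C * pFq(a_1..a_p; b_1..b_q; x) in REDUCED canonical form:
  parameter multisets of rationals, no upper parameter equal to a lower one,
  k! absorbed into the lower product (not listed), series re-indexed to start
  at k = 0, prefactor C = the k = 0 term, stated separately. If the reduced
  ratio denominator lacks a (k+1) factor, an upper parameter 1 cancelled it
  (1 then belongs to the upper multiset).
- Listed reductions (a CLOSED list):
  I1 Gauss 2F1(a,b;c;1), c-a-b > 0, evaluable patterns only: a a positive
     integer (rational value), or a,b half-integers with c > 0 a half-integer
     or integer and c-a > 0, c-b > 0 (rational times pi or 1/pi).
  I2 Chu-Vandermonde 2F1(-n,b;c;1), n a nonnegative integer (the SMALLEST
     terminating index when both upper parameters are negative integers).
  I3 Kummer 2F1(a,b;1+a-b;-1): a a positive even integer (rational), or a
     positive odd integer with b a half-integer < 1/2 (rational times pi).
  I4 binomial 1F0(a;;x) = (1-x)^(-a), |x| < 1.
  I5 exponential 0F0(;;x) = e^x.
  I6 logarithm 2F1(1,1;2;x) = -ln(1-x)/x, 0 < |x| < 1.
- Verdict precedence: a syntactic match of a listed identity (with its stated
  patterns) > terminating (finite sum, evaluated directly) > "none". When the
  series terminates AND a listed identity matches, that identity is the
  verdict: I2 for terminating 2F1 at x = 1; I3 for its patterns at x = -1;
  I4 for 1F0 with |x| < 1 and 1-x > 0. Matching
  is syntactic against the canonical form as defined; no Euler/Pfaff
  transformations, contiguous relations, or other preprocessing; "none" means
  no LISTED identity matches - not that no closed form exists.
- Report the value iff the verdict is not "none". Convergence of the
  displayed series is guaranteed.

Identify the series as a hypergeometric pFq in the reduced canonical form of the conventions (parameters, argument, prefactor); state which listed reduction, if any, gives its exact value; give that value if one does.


This is -1/2 * 2F1(-8, 2/5; 7/3; -3/4) in reduced canonical form. Verdict: terminating - upper -8 stops the sum at k = 8; the 9 terms are added exactly. Sum: -1059463374938113/425600000000000.

Key step: x = (-3/4) and (1)_k (C = -1/2, x = -3/4) is k! itself.
Step ratio: r(k) = (-3/4) * (k-8) (k+2/5) / [(k+7/3) (k+1)] ; factor over Q: parameters, x = (-3/4), and C = -1/2.
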